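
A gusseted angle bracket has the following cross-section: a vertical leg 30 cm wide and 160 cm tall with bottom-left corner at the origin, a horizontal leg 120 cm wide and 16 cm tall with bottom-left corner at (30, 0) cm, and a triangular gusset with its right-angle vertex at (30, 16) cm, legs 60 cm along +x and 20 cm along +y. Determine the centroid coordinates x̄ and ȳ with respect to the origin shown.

x̄ = 37.54 cm, ȳ = 56.42 cm

vertical leg: A = 30 × 160 = 4800.00, centroid at (15.00, 80.00).
horizontal leg: A = 120 × 16 = 1920.00, centroid at (90.00, 8.00).
gusset: A = ½·60·20 = 600.00, centroid at (50.00, 22.67).
ΣA = 7320.00 cm², ΣAx̄ = 274800.00 cm³, ΣAȳ = 412960.00 cm³.
x̄ = 274800.00/7320.00 = 37.54 cm; ȳ = 412960.00/7320.00 = 56.42 cm.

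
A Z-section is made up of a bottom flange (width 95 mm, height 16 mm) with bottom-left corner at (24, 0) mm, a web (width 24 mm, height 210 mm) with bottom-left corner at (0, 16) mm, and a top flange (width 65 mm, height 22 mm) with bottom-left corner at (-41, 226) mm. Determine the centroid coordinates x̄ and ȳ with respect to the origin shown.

Part | A | x̄ᵢ | ȳᵢ | A·x̄ᵢ | A·ȳᵢ
bottom flange | 1520.00 | 71.50 | 8.00 | 108680.00 | 12160.00
web | 5040.00 | 12.00 | 121.00 | 60480.00 | 609840.00
top flange | 1430.00 | -8.50 | 237.00 | -12155.00 | 338910.00
Σ | 7990.00 |  |  | 157005.00 | 960910.00
x̄ = 157005.00 / 7990.00 = 19.65 mm
ȳ = 960910.00 / 7990.00 = 120.26 mm

x̄ = 19.65 mm, ȳ = 120.26 mm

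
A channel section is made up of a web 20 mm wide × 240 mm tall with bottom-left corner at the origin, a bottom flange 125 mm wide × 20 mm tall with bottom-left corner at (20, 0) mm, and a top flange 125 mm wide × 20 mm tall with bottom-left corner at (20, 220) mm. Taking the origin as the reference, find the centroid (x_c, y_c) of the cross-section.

x_c = 46.99 mm, y_c = 120.00 mm

Part | A | x̄ᵢ | ȳᵢ | A·x̄ᵢ | A·ȳᵢ
web | 4800.00 | 10.00 | 120.00 | 48000.00 | 576000.00
bottom flange | 2500.00 | 82.50 | 10.00 | 206250.00 | 25000.00
top flange | 2500.00 | 82.50 | 230.00 | 206250.00 | 575000.00
Σ | 9800.00 |  |  | 460500.00 | 1176000.00
x_c = 460500.00 / 9800.00 = 46.99 mm
y_c = 1176000.00 / 9800.00 = 120.00 mm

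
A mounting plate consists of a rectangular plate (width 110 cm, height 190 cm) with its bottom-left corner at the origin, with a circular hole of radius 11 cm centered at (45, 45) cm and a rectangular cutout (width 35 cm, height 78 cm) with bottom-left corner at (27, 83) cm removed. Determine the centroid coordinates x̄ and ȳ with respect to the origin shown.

plate: A = 110 × 190 = 20900.00, centroid at (55.00, 95.00).
hole 1: A = −π·11² = -380.13, centroid at (45.00, 45.00).
hole 2: A = −(35 × 78) = -2730.00, centroid at (44.50, 122.00).
ΣA = 17789.87 cm², ΣAx̄ = 1010909.03 cm³, ΣAȳ = 1635334.03 cm³.
x̄ = 1010909.03/17789.87 = 56.82 cm; ȳ = 1635334.03/17789.87 = 91.93 cm.

x̄ = 56.82 cm, ȳ = 91.93 cm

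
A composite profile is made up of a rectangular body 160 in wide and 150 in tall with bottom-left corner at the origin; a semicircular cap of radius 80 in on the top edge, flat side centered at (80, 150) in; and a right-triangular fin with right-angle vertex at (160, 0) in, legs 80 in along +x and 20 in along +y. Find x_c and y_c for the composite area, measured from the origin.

Part | A | x̄ᵢ | ȳᵢ | A·x̄ᵢ | A·ȳᵢ
rectangular body | 24000.00 | 80.00 | 75.00 | 1920000.00 | 1800000.00
semicircular top | 10053.10 | 80.00 | 183.95 | 804247.72 | 1849297.81
triangular fin | 800.00 | 186.67 | 6.67 | 149333.33 | 5333.33
Σ | 34853.10 |  |  | 2873581.05 | 3654631.14
x_c = 2873581.05 / 34853.10 = 82.45 in
y_c = 3654631.14 / 34853.10 = 104.86 in

x_c = 82.45 in, y_c = 104.86 in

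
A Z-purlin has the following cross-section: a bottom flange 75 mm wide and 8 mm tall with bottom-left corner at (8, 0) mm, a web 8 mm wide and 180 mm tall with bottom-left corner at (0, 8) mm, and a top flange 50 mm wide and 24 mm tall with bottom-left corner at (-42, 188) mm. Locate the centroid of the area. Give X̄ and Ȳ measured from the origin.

bottom flange: A = 75 × 8 = 600.00, centroid at (45.50, 4.00).
web: A = 8 × 180 = 1440.00, centroid at (4.00, 98.00).
top flange: A = 50 × 24 = 1200.00, centroid at (-17.00, 200.00).
ΣA = 3240.00 mm², ΣAX̄ = 12660.00 mm³, ΣAȲ = 383520.00 mm³.
X̄ = 12660.00/3240.00 = 3.91 mm; Ȳ = 383520.00/3240.00 = 118.37 mm.

X̄ = 3.91 mm, Ȳ = 118.37 mm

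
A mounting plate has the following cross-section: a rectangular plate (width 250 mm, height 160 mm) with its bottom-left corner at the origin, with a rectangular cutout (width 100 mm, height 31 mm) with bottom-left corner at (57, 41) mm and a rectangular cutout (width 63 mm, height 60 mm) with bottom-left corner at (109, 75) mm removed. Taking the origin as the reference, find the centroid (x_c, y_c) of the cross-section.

Part | A | x̄ᵢ | ȳᵢ | A·x̄ᵢ | A·ȳᵢ
plate | 40000.00 | 125.00 | 80.00 | 5000000.00 | 3200000.00
hole 1 | -3100.00 | 107.00 | 56.50 | -331700.00 | -175150.00
hole 2 | -3780.00 | 140.50 | 105.00 | -531090.00 | -396900.00
Σ | 33120.00 |  |  | 4137210.00 | 2627950.00
x_c = 4137210.00 / 33120.00 = 124.92 mm
y_c = 2627950.00 / 33120.00 = 79.35 mm

x_c = 124.92 mm, y_c = 79.35 mm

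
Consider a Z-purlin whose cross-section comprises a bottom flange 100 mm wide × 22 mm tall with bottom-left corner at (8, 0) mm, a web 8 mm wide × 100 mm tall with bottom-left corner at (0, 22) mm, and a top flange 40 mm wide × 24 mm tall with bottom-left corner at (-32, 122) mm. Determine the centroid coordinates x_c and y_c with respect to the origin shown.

x_c = 30.12 mm, y_c = 53.14 mm

Part | A | x̄ᵢ | ȳᵢ | A·x̄ᵢ | A·ȳᵢ
bottom flange | 2200.00 | 58.00 | 11.00 | 127600.00 | 24200.00
web | 800.00 | 4.00 | 72.00 | 3200.00 | 57600.00
top flange | 960.00 | -12.00 | 134.00 | -11520.00 | 128640.00
Σ | 3960.00 |  |  | 119280.00 | 210440.00
x_c = 119280.00 / 3960.00 = 30.12 mm
y_c = 210440.00 / 3960.00 = 53.14 mm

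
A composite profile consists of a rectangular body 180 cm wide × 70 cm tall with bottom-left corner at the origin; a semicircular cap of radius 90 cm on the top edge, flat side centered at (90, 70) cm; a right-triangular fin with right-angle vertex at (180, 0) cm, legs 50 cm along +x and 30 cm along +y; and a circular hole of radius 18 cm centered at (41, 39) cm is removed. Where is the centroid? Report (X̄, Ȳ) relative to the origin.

X̄ = 95.18 cm, Ȳ = 71.26 cm

rectangular body: A = 180 × 70 = 12600.00, centroid at (90.00, 35.00).
semicircular top: A = ½π·90² = 12723.45, centroid at (90.00, 108.20).
triangular fin: A = ½·50·30 = 750.00, centroid at (196.67, 10.00).
hole: A = −π·18² = -1017.88, centroid at (41.00, 39.00).
ΣA = 25055.57 cm², ΣAX̄ = 2384877.61 cm³, ΣAȲ = 1785444.35 cm³.
X̄ = 2384877.61/25055.57 = 95.18 cm; Ȳ = 1785444.35/25055.57 = 71.26 cm.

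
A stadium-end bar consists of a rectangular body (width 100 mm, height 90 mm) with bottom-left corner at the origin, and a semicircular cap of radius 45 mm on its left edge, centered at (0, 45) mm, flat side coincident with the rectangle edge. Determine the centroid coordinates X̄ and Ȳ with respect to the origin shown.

X̄ = 31.96 mm, Ȳ = 45.00 mm

Part | A | x̄ᵢ | ȳᵢ | A·x̄ᵢ | A·ȳᵢ
rectangular body | 9000.00 | 50.00 | 45.00 | 450000.00 | 405000.00
semicircular end | 3180.86 | -19.10 | 45.00 | -60750.00 | 143138.82
Σ | 12180.86 |  |  | 389250.00 | 548138.82
X̄ = 389250.00 / 12180.86 = 31.96 mm
Ȳ = 548138.82 / 12180.86 = 45.00 mm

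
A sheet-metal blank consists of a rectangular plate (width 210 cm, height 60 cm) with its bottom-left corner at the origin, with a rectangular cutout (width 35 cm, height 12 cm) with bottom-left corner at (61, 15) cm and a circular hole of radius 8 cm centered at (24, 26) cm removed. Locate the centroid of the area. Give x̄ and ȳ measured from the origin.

Part | A | x̄ᵢ | ȳᵢ | A·x̄ᵢ | A·ȳᵢ
plate | 12600.00 | 105.00 | 30.00 | 1323000.00 | 378000.00
hole 1 | -420.00 | 78.50 | 21.00 | -32970.00 | -8820.00
hole 2 | -201.06 | 24.00 | 26.00 | -4825.49 | -5227.61
Σ | 11978.94 |  |  | 1285204.51 | 363952.39
x̄ = 1285204.51 / 11978.94 = 107.29 cm
ȳ = 363952.39 / 11978.94 = 30.38 cm

x̄ = 107.29 cm, ȳ = 30.38 cm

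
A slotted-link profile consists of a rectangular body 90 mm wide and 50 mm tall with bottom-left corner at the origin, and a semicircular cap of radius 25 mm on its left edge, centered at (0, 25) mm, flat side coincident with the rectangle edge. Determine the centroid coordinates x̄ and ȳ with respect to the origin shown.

x̄ = 35.04 mm, ȳ = 25.00 mm

rectangular body: A = 90 × 50 = 4500.00, centroid at (45.00, 25.00).
semicircular end: A = ½π·25² = 981.75, centroid at (-10.61, 25.00).
ΣA = 5481.75 mm², ΣAx̄ = 192083.33 mm³, ΣAȳ = 137043.69 mm³.
x̄ = 192083.33/5481.75 = 35.04 mm; ȳ = 137043.69/5481.75 = 25.00 mm.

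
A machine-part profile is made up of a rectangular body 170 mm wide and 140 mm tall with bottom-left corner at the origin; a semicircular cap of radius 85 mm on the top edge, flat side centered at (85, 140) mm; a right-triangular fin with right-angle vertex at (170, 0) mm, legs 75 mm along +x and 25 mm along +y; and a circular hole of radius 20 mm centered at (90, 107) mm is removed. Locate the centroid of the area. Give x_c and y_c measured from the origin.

rectangular body: A = 170 × 140 = 23800.00, centroid at (85.00, 70.00).
semicircular top: A = ½π·85² = 11349.00, centroid at (85.00, 176.08).
triangular fin: A = ½·75·25 = 937.50, centroid at (195.00, 8.33).
hole: A = −π·20² = -1256.64, centroid at (90.00, 107.00).
ΣA = 34829.87 mm²
ΣAx_c = (23800.00)(85.00) + (11349.00)(85.00) + (937.50)(195.00) + (-1256.64)(90.00) = 3057380.46 mm³
ΣAy_c = (23800.00)(70.00) + (11349.00)(176.08) + (937.50)(8.33) + (-1256.64)(107.00) = 3537629.49 mm³
x_c = 3057380.46 / 34829.87 = 87.78 mm
y_c = 3537629.49 / 34829.87 = 101.57 mm

x_c = 87.78 mm, y_c = 101.57 mm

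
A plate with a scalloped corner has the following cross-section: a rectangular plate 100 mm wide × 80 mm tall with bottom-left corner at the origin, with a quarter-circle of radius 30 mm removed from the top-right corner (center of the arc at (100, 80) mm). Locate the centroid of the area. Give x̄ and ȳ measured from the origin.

plate: A = 100 × 80 = 8000.00, centroid at (50.00, 40.00).
removed quarter-circle: A = −¼π·30² = -706.86, centroid at (87.27, 67.27).
ΣA = 7293.14 mm², ΣAx̄ = 338314.17 mm³, ΣAȳ = 272451.33 mm³.
x̄ = 338314.17/7293.14 = 46.39 mm; ȳ = 272451.33/7293.14 = 37.36 mm.

x̄ = 46.39 mm, ȳ = 37.36 mm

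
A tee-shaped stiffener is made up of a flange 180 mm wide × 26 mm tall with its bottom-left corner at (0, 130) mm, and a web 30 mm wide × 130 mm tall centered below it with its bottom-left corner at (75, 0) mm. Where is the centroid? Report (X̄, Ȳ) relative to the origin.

web: A = 30 × 130 = 3900.00, centroid at (90.00, 65.00).
flange: A = 180 × 26 = 4680.00, centroid at (90.00, 143.00).
ΣA = 8580.00 mm², ΣAX̄ = 772200.00 mm³, ΣAȲ = 922740.00 mm³.
X̄ = 772200.00/8580.00 = 90.00 mm; Ȳ = 922740.00/8580.00 = 107.55 mm.

X̄ = 90.00 mm, Ȳ = 107.55 mm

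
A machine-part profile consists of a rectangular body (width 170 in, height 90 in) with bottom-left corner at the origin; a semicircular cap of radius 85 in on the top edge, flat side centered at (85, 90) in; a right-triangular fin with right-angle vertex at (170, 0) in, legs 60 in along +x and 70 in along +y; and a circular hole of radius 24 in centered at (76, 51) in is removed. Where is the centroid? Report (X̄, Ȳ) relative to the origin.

rectangular body: A = 170 × 90 = 15300.00, centroid at (85.00, 45.00).
semicircular top: A = ½π·85² = 11349.00, centroid at (85.00, 126.08).
triangular fin: A = ½·60·70 = 2100.00, centroid at (190.00, 23.33).
hole: A = −π·24² = -1809.56, centroid at (76.00, 51.00).
ΣA = 26939.45 in²
ΣAX̄ = (15300.00)(85.00) + (11349.00)(85.00) + (2100.00)(190.00) + (-1809.56)(76.00) = 2526638.93 in³
ΣAȲ = (15300.00)(45.00) + (11349.00)(126.08) + (2100.00)(23.33) + (-1809.56)(51.00) = 2076039.55 in³
X̄ = 2526638.93 / 26939.45 = 93.79 in
Ȳ = 2076039.55 / 26939.45 = 77.06 in

X̄ = 93.79 in, Ȳ = 77.06 in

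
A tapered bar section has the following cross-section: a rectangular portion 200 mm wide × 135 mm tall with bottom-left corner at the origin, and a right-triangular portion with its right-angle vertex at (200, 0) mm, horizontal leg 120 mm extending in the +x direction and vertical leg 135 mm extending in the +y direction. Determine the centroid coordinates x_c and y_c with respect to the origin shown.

rectangular portion: A = 200 × 135 = 27000.00, centroid at (100.00, 67.50).
triangular portion: A = ½·120·135 = 8100.00, centroid at (240.00, 45.00).
ΣA = 35100.00 mm², ΣAx_c = 4644000.00 mm³, ΣAy_c = 2187000.00 mm³.
x_c = 4644000.00/35100.00 = 132.31 mm; y_c = 2187000.00/35100.00 = 62.31 mm.

x_c = 132.31 mm, y_c = 62.31 mm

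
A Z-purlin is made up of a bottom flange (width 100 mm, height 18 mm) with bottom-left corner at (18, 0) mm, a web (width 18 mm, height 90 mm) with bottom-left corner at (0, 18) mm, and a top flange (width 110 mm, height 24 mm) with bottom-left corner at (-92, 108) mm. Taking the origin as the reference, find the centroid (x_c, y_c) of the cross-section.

x_c = 6.49 mm, y_c = 71.79 mm

bottom flange: A = 100 × 18 = 1800.00, centroid at (68.00, 9.00).
web: A = 18 × 90 = 1620.00, centroid at (9.00, 63.00).
top flange: A = 110 × 24 = 2640.00, centroid at (-37.00, 120.00).
ΣA = 6060.00 mm², ΣAx_c = 39300.00 mm³, ΣAy_c = 435060.00 mm³.
x_c = 39300.00/6060.00 = 6.49 mm; y_c = 435060.00/6060.00 = 71.79 mm.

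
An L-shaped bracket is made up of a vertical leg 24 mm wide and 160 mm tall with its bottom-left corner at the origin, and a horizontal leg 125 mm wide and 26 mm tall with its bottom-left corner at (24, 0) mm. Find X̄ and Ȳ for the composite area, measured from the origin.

vertical leg: A = 24 × 160 = 3840.00, centroid at (12.00, 80.00).
horizontal leg: A = 125 × 26 = 3250.00, centroid at (86.50, 13.00).
ΣA = 7090.00 mm²
ΣAX̄ = (3840.00)(12.00) + (3250.00)(86.50) = 327205.00 mm³
ΣAȲ = (3840.00)(80.00) + (3250.00)(13.00) = 349450.00 mm³
X̄ = 327205.00 / 7090.00 = 46.15 mm
Ȳ = 349450.00 / 7090.00 = 49.29 mm

X̄ = 46.15 mm, Ȳ = 49.29 mm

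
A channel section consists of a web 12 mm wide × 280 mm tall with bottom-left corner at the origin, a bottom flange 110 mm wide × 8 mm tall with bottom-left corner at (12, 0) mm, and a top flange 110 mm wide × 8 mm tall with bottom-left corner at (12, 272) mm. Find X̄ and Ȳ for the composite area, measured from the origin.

Part | A | x̄ᵢ | ȳᵢ | A·x̄ᵢ | A·ȳᵢ
web | 3360.00 | 6.00 | 140.00 | 20160.00 | 470400.00
bottom flange | 880.00 | 67.00 | 4.00 | 58960.00 | 3520.00
top flange | 880.00 | 67.00 | 276.00 | 58960.00 | 242880.00
Σ | 5120.00 |  |  | 138080.00 | 716800.00
X̄ = 138080.00 / 5120.00 = 26.97 mm
Ȳ = 716800.00 / 5120.00 = 140.00 mm

X̄ = 26.97 mm, Ȳ = 140.00 mm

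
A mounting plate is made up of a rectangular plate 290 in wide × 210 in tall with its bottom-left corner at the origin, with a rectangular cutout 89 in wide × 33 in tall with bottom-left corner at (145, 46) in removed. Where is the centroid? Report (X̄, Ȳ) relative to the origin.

plate: A = 290 × 210 = 60900.00, centroid at (145.00, 105.00).
hole: A = −(89 × 33) = -2937.00, centroid at (189.50, 62.50).
ΣA = 57963.00 in²
ΣAX̄ = (60900.00)(145.00) + (-2937.00)(189.50) = 8273938.50 in³
ΣAȲ = (60900.00)(105.00) + (-2937.00)(62.50) = 6210937.50 in³
X̄ = 8273938.50 / 57963.00 = 142.75 in
Ȳ = 6210937.50 / 57963.00 = 107.15 in

X̄ = 142.75 in, Ȳ = 107.15 in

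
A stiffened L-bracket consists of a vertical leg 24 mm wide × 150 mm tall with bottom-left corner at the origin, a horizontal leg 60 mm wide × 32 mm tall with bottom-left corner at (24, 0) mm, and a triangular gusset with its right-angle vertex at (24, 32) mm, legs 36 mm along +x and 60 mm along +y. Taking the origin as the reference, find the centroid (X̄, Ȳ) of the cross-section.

vertical leg: A = 24 × 150 = 3600.00, centroid at (12.00, 75.00).
horizontal leg: A = 60 × 32 = 1920.00, centroid at (54.00, 16.00).
gusset: A = ½·36·60 = 1080.00, centroid at (36.00, 52.00).
ΣA = 6600.00 mm²
ΣAX̄ = (3600.00)(12.00) + (1920.00)(54.00) + (1080.00)(36.00) = 185760.00 mm³
ΣAȲ = (3600.00)(75.00) + (1920.00)(16.00) + (1080.00)(52.00) = 356880.00 mm³
X̄ = 185760.00 / 6600.00 = 28.15 mm
Ȳ = 356880.00 / 6600.00 = 54.07 mm

X̄ = 28.15 mm, Ȳ = 54.07 mm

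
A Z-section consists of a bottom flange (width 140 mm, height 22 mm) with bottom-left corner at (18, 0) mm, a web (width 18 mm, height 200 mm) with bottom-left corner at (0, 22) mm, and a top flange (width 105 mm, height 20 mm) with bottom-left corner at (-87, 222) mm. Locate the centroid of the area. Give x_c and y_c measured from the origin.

Part | A | x̄ᵢ | ȳᵢ | A·x̄ᵢ | A·ȳᵢ
bottom flange | 3080.00 | 88.00 | 11.00 | 271040.00 | 33880.00
web | 3600.00 | 9.00 | 122.00 | 32400.00 | 439200.00
top flange | 2100.00 | -34.50 | 232.00 | -72450.00 | 487200.00
Σ | 8780.00 |  |  | 230990.00 | 960280.00
x_c = 230990.00 / 8780.00 = 26.31 mm
y_c = 960280.00 / 8780.00 = 109.37 mm

x_c = 26.31 mm, y_c = 109.37 mm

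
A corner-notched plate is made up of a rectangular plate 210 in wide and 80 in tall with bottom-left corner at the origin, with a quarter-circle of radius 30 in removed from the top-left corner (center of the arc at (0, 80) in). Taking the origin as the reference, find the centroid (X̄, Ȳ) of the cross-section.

plate: A = 210 × 80 = 16800.00, centroid at (105.00, 40.00).
removed quarter-circle: A = −¼π·30² = -706.86, centroid at (12.73, 67.27).
ΣA = 16093.14 in², ΣAX̄ = 1755000.00 in³, ΣAȲ = 624451.33 in³.
X̄ = 1755000.00/16093.14 = 109.05 in; Ȳ = 624451.33/16093.14 = 38.80 in.

X̄ = 109.05 in, Ȳ = 38.80 in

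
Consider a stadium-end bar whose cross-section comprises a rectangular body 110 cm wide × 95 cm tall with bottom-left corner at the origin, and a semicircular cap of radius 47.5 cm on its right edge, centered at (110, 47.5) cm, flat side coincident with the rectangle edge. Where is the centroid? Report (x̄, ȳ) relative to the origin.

x̄ = 74.03 cm, ȳ = 47.50 cm

Part | A | x̄ᵢ | ȳᵢ | A·x̄ᵢ | A·ȳᵢ
rectangular body | 10450.00 | 55.00 | 47.50 | 574750.00 | 496375.00
semicircular end | 3544.11 | 130.16 | 47.50 | 461299.93 | 168345.19
Σ | 13994.11 |  |  | 1036049.93 | 664720.19
x̄ = 1036049.93 / 13994.11 = 74.03 cm
ȳ = 664720.19 / 13994.11 = 47.50 cm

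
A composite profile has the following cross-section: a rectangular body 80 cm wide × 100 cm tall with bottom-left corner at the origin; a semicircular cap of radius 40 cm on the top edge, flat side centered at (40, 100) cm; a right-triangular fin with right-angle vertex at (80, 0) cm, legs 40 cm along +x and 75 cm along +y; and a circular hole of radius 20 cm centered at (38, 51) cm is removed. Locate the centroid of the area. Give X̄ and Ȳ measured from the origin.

Part | A | x̄ᵢ | ȳᵢ | A·x̄ᵢ | A·ȳᵢ
rectangular body | 8000.00 | 40.00 | 50.00 | 320000.00 | 400000.00
semicircular top | 2513.27 | 40.00 | 116.98 | 100530.96 | 293994.08
triangular fin | 1500.00 | 93.33 | 25.00 | 140000.00 | 37500.00
hole | -1256.64 | 38.00 | 51.00 | -47752.21 | -64088.49
Σ | 10756.64 |  |  | 512778.76 | 667405.59
X̄ = 512778.76 / 10756.64 = 47.67 cm
Ȳ = 667405.59 / 10756.64 = 62.05 cm

X̄ = 47.67 cm, Ȳ = 62.05 cm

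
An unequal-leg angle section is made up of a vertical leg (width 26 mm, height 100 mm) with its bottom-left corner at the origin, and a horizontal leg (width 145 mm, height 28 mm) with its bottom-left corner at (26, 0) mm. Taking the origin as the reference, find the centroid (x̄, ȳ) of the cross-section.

x̄ = 65.12 mm, ȳ = 28.05 mm

vertical leg: A = 26 × 100 = 2600.00, centroid at (13.00, 50.00).
horizontal leg: A = 145 × 28 = 4060.00, centroid at (98.50, 14.00).
ΣA = 6660.00 mm², ΣAx̄ = 433710.00 mm³, ΣAȳ = 186840.00 mm³.
x̄ = 433710.00/6660.00 = 65.12 mm; ȳ = 186840.00/6660.00 = 28.05 mm.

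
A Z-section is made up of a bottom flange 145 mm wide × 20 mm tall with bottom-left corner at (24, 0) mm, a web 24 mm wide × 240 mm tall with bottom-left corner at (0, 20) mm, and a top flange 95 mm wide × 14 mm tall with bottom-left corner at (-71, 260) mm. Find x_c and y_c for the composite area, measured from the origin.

bottom flange: A = 145 × 20 = 2900.00, centroid at (96.50, 10.00).
web: A = 24 × 240 = 5760.00, centroid at (12.00, 140.00).
top flange: A = 95 × 14 = 1330.00, centroid at (-23.50, 267.00).
ΣA = 9990.00 mm², ΣAx_c = 317715.00 mm³, ΣAy_c = 1190510.00 mm³.
x_c = 317715.00/9990.00 = 31.80 mm; y_c = 1190510.00/9990.00 = 119.17 mm.

x_c = 31.80 mm, y_c = 119.17 mm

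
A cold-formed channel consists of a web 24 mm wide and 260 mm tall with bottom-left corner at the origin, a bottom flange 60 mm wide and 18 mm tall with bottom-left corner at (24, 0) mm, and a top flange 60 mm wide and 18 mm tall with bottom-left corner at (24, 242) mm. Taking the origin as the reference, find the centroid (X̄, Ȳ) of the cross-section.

X̄ = 22.80 mm, Ȳ = 130.00 mm

web: A = 24 × 260 = 6240.00, centroid at (12.00, 130.00).
bottom flange: A = 60 × 18 = 1080.00, centroid at (54.00, 9.00).
top flange: A = 60 × 18 = 1080.00, centroid at (54.00, 251.00).
ΣA = 8400.00 mm², ΣAX̄ = 191520.00 mm³, ΣAȲ = 1092000.00 mm³.
X̄ = 191520.00/8400.00 = 22.80 mm; Ȳ = 1092000.00/8400.00 = 130.00 mm.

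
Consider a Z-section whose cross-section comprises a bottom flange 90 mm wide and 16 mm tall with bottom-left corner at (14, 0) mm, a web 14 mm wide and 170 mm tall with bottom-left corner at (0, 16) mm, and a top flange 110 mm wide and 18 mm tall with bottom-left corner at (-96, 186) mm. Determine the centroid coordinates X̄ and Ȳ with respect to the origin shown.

X̄ = 3.52 mm, Ȳ = 110.00 mm

bottom flange: A = 90 × 16 = 1440.00, centroid at (59.00, 8.00).
web: A = 14 × 170 = 2380.00, centroid at (7.00, 101.00).
top flange: A = 110 × 18 = 1980.00, centroid at (-41.00, 195.00).
ΣA = 5800.00 mm², ΣAX̄ = 20440.00 mm³, ΣAȲ = 638000.00 mm³.
X̄ = 20440.00/5800.00 = 3.52 mm; Ȳ = 638000.00/5800.00 = 110.00 mm.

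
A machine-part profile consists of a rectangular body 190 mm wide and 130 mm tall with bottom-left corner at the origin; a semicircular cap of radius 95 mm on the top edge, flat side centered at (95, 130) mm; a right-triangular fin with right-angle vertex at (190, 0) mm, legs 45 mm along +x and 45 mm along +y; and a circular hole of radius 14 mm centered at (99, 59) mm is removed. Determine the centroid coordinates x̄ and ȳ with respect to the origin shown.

x̄ = 97.77 mm, ȳ = 101.82 mm

rectangular body: A = 190 × 130 = 24700.00, centroid at (95.00, 65.00).
semicircular top: A = ½π·95² = 14176.44, centroid at (95.00, 170.32).
triangular fin: A = ½·45·45 = 1012.50, centroid at (205.00, 15.00).
hole: A = −π·14² = -615.75, centroid at (99.00, 59.00).
ΣA = 39273.18 mm², ΣAx̄ = 3839864.54 mm³, ΣAȳ = 3998878.25 mm³.
x̄ = 3839864.54/39273.18 = 97.77 mm; ȳ = 3998878.25/39273.18 = 101.82 mm.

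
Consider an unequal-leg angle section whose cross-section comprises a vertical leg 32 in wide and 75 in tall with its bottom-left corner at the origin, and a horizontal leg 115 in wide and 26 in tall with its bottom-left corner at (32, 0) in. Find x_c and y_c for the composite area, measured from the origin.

Part | A | x̄ᵢ | ȳᵢ | A·x̄ᵢ | A·ȳᵢ
vertical leg | 2400.00 | 16.00 | 37.50 | 38400.00 | 90000.00
horizontal leg | 2990.00 | 89.50 | 13.00 | 267605.00 | 38870.00
Σ | 5390.00 |  |  | 306005.00 | 128870.00
x_c = 306005.00 / 5390.00 = 56.77 in
y_c = 128870.00 / 5390.00 = 23.91 in

x_c = 56.77 in, y_c = 23.91 in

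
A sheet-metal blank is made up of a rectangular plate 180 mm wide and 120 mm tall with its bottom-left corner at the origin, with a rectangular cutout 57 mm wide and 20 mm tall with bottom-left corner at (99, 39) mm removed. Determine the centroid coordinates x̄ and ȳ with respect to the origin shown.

plate: A = 180 × 120 = 21600.00, centroid at (90.00, 60.00).
hole: A = −(57 × 20) = -1140.00, centroid at (127.50, 49.00).
ΣA = 20460.00 mm², ΣAx̄ = 1798650.00 mm³, ΣAȳ = 1240140.00 mm³.
x̄ = 1798650.00/20460.00 = 87.91 mm; ȳ = 1240140.00/20460.00 = 60.61 mm.

x̄ = 87.91 mm, ȳ = 60.61 mm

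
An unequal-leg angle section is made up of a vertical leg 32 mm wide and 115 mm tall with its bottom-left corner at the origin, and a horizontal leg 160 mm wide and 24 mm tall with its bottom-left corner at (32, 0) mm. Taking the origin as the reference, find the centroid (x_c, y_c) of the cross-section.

Part | A | x̄ᵢ | ȳᵢ | A·x̄ᵢ | A·ȳᵢ
vertical leg | 3680.00 | 16.00 | 57.50 | 58880.00 | 211600.00
horizontal leg | 3840.00 | 112.00 | 12.00 | 430080.00 | 46080.00
Σ | 7520.00 |  |  | 488960.00 | 257680.00
x_c = 488960.00 / 7520.00 = 65.02 mm
y_c = 257680.00 / 7520.00 = 34.27 mm

x_c = 65.02 mm, y_c = 34.27 mm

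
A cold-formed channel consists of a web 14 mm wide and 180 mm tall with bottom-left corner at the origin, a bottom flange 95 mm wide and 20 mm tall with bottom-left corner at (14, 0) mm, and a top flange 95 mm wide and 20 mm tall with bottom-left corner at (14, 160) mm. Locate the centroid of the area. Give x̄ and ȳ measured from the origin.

web: A = 14 × 180 = 2520.00, centroid at (7.00, 90.00).
bottom flange: A = 95 × 20 = 1900.00, centroid at (61.50, 10.00).
top flange: A = 95 × 20 = 1900.00, centroid at (61.50, 170.00).
ΣA = 6320.00 mm², ΣAx̄ = 251340.00 mm³, ΣAȳ = 568800.00 mm³.
x̄ = 251340.00/6320.00 = 39.77 mm; ȳ = 568800.00/6320.00 = 90.00 mm.

x̄ = 39.77 mm, ȳ = 90.00 mm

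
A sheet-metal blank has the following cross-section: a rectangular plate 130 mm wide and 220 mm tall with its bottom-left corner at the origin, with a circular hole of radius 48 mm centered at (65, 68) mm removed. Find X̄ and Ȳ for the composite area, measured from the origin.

plate: A = 130 × 220 = 28600.00, centroid at (65.00, 110.00).
hole: A = −π·48² = -7238.23, centroid at (65.00, 68.00).
ΣA = 21361.77 mm²
ΣAX̄ = (28600.00)(65.00) + (-7238.23)(65.00) = 1388515.08 mm³
ΣAȲ = (28600.00)(110.00) + (-7238.23)(68.00) = 2653800.40 mm³
X̄ = 1388515.08 / 21361.77 = 65.00 mm
Ȳ = 2653800.40 / 21361.77 = 124.23 mm

X̄ = 65.00 mm, Ȳ = 124.23 mm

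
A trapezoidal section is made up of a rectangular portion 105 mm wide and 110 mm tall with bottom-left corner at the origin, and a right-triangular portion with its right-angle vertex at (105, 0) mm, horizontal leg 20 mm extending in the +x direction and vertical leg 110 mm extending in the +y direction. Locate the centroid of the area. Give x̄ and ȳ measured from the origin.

x̄ = 57.64 mm, ȳ = 53.41 mm

rectangular portion: A = 105 × 110 = 11550.00, centroid at (52.50, 55.00).
triangular portion: A = ½·20·110 = 1100.00, centroid at (111.67, 36.67).
ΣA = 12650.00 mm², ΣAx̄ = 729208.33 mm³, ΣAȳ = 675583.33 mm³.
x̄ = 729208.33/12650.00 = 57.64 mm; ȳ = 675583.33/12650.00 = 53.41 mm.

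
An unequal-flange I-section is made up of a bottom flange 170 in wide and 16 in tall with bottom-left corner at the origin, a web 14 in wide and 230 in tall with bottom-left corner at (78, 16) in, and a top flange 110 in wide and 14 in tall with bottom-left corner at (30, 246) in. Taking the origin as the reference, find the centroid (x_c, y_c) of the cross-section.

x_c = 85.00 in, y_c = 111.39 in

bottom flange: A = 170 × 16 = 2720.00, centroid at (85.00, 8.00).
web: A = 14 × 230 = 3220.00, centroid at (85.00, 131.00).
top flange: A = 110 × 14 = 1540.00, centroid at (85.00, 253.00).
ΣA = 7480.00 in², ΣAx_c = 635800.00 in³, ΣAy_c = 833200.00 in³.
x_c = 635800.00/7480.00 = 85.00 in; y_c = 833200.00/7480.00 = 111.39 in.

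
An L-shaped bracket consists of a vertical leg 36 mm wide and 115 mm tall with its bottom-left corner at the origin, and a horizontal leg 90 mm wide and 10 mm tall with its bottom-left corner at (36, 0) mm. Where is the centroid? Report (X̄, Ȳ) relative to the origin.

vertical leg: A = 36 × 115 = 4140.00, centroid at (18.00, 57.50).
horizontal leg: A = 90 × 10 = 900.00, centroid at (81.00, 5.00).
ΣA = 5040.00 mm², ΣAX̄ = 147420.00 mm³, ΣAȲ = 242550.00 mm³.
X̄ = 147420.00/5040.00 = 29.25 mm; Ȳ = 242550.00/5040.00 = 48.12 mm.

X̄ = 29.25 mm, Ȳ = 48.12 mm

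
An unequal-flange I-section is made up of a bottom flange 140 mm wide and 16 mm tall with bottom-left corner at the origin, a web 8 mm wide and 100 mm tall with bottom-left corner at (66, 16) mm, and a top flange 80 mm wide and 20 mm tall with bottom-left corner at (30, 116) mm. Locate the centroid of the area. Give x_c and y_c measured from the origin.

Part | A | x̄ᵢ | ȳᵢ | A·x̄ᵢ | A·ȳᵢ
bottom flange | 2240.00 | 70.00 | 8.00 | 156800.00 | 17920.00
web | 800.00 | 70.00 | 66.00 | 56000.00 | 52800.00
top flange | 1600.00 | 70.00 | 126.00 | 112000.00 | 201600.00
Σ | 4640.00 |  |  | 324800.00 | 272320.00
x_c = 324800.00 / 4640.00 = 70.00 mm
y_c = 272320.00 / 4640.00 = 58.69 mm

x_c = 70.00 mm, y_c = 58.69 mm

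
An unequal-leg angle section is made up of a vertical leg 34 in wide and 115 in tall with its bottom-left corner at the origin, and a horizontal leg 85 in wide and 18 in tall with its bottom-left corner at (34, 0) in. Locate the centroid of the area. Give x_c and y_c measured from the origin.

Part | A | x̄ᵢ | ȳᵢ | A·x̄ᵢ | A·ȳᵢ
vertical leg | 3910.00 | 17.00 | 57.50 | 66470.00 | 224825.00
horizontal leg | 1530.00 | 76.50 | 9.00 | 117045.00 | 13770.00
Σ | 5440.00 |  |  | 183515.00 | 238595.00
x_c = 183515.00 / 5440.00 = 33.73 in
y_c = 238595.00 / 5440.00 = 43.86 in

x_c = 33.73 in, y_c = 43.86 in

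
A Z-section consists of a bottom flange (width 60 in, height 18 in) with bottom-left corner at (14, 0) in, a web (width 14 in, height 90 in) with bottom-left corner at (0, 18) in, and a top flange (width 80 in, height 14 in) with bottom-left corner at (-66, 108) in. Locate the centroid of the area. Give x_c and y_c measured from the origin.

x_c = 7.87 in, y_c = 62.98 in

bottom flange: A = 60 × 18 = 1080.00, centroid at (44.00, 9.00).
web: A = 14 × 90 = 1260.00, centroid at (7.00, 63.00).
top flange: A = 80 × 14 = 1120.00, centroid at (-26.00, 115.00).
ΣA = 3460.00 in², ΣAx_c = 27220.00 in³, ΣAy_c = 217900.00 in³.
x_c = 27220.00/3460.00 = 7.87 in; y_c = 217900.00/3460.00 = 62.98 in.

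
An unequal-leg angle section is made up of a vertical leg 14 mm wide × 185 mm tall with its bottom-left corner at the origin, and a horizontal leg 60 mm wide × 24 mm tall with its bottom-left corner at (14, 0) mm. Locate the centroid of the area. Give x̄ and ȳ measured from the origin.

Part | A | x̄ᵢ | ȳᵢ | A·x̄ᵢ | A·ȳᵢ
vertical leg | 2590.00 | 7.00 | 92.50 | 18130.00 | 239575.00
horizontal leg | 1440.00 | 44.00 | 12.00 | 63360.00 | 17280.00
Σ | 4030.00 |  |  | 81490.00 | 256855.00
x̄ = 81490.00 / 4030.00 = 20.22 mm
ȳ = 256855.00 / 4030.00 = 63.74 mm

x̄ = 20.22 mm, ȳ = 63.74 mm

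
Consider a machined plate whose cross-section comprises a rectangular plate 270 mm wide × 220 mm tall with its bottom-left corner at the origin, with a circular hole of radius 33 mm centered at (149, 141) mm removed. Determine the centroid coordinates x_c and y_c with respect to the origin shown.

plate: A = 270 × 220 = 59400.00, centroid at (135.00, 110.00).
hole: A = −π·33² = -3421.19, centroid at (149.00, 141.00).
ΣA = 55978.81 mm²
ΣAx_c = (59400.00)(135.00) + (-3421.19)(149.00) = 7509242.03 mm³
ΣAy_c = (59400.00)(110.00) + (-3421.19)(141.00) = 6051611.59 mm³
x_c = 7509242.03 / 55978.81 = 134.14 mm
y_c = 6051611.59 / 55978.81 = 108.11 mm

x_c = 134.14 mm, y_c = 108.11 mm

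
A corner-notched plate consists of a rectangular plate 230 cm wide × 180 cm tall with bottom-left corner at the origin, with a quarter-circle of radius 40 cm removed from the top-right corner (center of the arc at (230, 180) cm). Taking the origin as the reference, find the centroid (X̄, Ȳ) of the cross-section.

plate: A = 230 × 180 = 41400.00, centroid at (115.00, 90.00).
removed quarter-circle: A = −¼π·40² = -1256.64, centroid at (213.02, 163.02).
ΣA = 40143.36 cm²
ΣAX̄ = (41400.00)(115.00) + (-1256.64)(213.02) = 4493306.81 cm³
ΣAȲ = (41400.00)(90.00) + (-1256.64)(163.02) = 3521138.66 cm³
X̄ = 4493306.81 / 40143.36 = 111.93 cm
Ȳ = 3521138.66 / 40143.36 = 87.71 cm

X̄ = 111.93 cm, Ȳ = 87.71 cm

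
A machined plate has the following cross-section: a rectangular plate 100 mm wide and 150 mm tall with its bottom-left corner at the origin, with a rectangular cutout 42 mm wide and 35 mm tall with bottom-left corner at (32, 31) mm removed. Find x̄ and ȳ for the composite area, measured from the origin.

x̄ = 49.67 mm, ȳ = 77.88 mm

Part | A | x̄ᵢ | ȳᵢ | A·x̄ᵢ | A·ȳᵢ
plate | 15000.00 | 50.00 | 75.00 | 750000.00 | 1125000.00
hole | -1470.00 | 53.00 | 48.50 | -77910.00 | -71295.00
Σ | 13530.00 |  |  | 672090.00 | 1053705.00
x̄ = 672090.00 / 13530.00 = 49.67 mm
ȳ = 1053705.00 / 13530.00 = 77.88 mm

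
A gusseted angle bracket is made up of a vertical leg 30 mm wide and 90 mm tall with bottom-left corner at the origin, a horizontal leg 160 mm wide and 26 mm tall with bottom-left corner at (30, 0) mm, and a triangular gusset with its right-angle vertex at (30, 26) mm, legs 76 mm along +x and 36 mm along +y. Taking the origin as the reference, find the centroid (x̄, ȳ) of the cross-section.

vertical leg: A = 30 × 90 = 2700.00, centroid at (15.00, 45.00).
horizontal leg: A = 160 × 26 = 4160.00, centroid at (110.00, 13.00).
gusset: A = ½·76·36 = 1368.00, centroid at (55.33, 38.00).
ΣA = 8228.00 mm², ΣAx̄ = 573796.00 mm³, ΣAȳ = 227564.00 mm³.
x̄ = 573796.00/8228.00 = 69.74 mm; ȳ = 227564.00/8228.00 = 27.66 mm.

x̄ = 69.74 mm, ȳ = 27.66 mm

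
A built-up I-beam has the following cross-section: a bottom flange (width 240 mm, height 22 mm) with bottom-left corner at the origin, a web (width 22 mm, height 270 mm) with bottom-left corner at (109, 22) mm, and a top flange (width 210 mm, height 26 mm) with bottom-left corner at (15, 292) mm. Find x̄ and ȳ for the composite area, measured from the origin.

bottom flange: A = 240 × 22 = 5280.00, centroid at (120.00, 11.00).
web: A = 22 × 270 = 5940.00, centroid at (120.00, 157.00).
top flange: A = 210 × 26 = 5460.00, centroid at (120.00, 305.00).
ΣA = 16680.00 mm², ΣAx̄ = 2001600.00 mm³, ΣAȳ = 2655960.00 mm³.
x̄ = 2001600.00/16680.00 = 120.00 mm; ȳ = 2655960.00/16680.00 = 159.23 mm.

x̄ = 120.00 mm, ȳ = 159.23 mm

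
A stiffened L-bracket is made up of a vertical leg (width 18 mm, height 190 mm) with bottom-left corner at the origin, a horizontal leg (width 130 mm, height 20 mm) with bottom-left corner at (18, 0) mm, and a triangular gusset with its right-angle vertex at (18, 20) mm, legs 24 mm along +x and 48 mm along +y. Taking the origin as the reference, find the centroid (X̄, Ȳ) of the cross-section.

vertical leg: A = 18 × 190 = 3420.00, centroid at (9.00, 95.00).
horizontal leg: A = 130 × 20 = 2600.00, centroid at (83.00, 10.00).
gusset: A = ½·24·48 = 576.00, centroid at (26.00, 36.00).
ΣA = 6596.00 mm²
ΣAX̄ = (3420.00)(9.00) + (2600.00)(83.00) + (576.00)(26.00) = 261556.00 mm³
ΣAȲ = (3420.00)(95.00) + (2600.00)(10.00) + (576.00)(36.00) = 371636.00 mm³
X̄ = 261556.00 / 6596.00 = 39.65 mm
Ȳ = 371636.00 / 6596.00 = 56.34 mm

X̄ = 39.65 mm, Ȳ = 56.34 mm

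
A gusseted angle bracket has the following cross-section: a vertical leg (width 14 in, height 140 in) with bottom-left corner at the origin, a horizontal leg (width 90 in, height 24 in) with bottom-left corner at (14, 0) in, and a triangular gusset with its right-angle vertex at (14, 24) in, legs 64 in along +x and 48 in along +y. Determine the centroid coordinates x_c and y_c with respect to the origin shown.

vertical leg: A = 14 × 140 = 1960.00, centroid at (7.00, 70.00).
horizontal leg: A = 90 × 24 = 2160.00, centroid at (59.00, 12.00).
gusset: A = ½·64·48 = 1536.00, centroid at (35.33, 40.00).
ΣA = 5656.00 in², ΣAx_c = 195432.00 in³, ΣAy_c = 224560.00 in³.
x_c = 195432.00/5656.00 = 34.55 in; y_c = 224560.00/5656.00 = 39.70 in.

x_c = 34.55 in, y_c = 39.70 in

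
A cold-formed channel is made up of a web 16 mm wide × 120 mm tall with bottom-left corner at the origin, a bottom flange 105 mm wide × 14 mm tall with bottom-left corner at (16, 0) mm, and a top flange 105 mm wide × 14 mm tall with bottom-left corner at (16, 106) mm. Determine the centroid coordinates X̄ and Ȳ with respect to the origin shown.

web: A = 16 × 120 = 1920.00, centroid at (8.00, 60.00).
bottom flange: A = 105 × 14 = 1470.00, centroid at (68.50, 7.00).
top flange: A = 105 × 14 = 1470.00, centroid at (68.50, 113.00).
ΣA = 4860.00 mm², ΣAX̄ = 216750.00 mm³, ΣAȲ = 291600.00 mm³.
X̄ = 216750.00/4860.00 = 44.60 mm; Ȳ = 291600.00/4860.00 = 60.00 mm.

X̄ = 44.60 mm, Ȳ = 60.00 mm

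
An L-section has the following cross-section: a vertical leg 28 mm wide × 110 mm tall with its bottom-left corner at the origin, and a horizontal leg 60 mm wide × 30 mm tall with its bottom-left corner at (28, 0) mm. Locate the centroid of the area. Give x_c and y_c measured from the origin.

vertical leg: A = 28 × 110 = 3080.00, centroid at (14.00, 55.00).
horizontal leg: A = 60 × 30 = 1800.00, centroid at (58.00, 15.00).
ΣA = 4880.00 mm², ΣAx_c = 147520.00 mm³, ΣAy_c = 196400.00 mm³.
x_c = 147520.00/4880.00 = 30.23 mm; y_c = 196400.00/4880.00 = 40.25 mm.

x_c = 30.23 mm, y_c = 40.25 mm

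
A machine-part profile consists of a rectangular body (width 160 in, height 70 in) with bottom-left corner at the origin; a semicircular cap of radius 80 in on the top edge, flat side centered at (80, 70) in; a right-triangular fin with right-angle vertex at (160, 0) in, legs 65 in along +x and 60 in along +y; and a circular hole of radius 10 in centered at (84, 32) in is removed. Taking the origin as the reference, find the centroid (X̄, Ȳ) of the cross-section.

X̄ = 88.61 in, Ȳ = 64.05 in

Part | A | x̄ᵢ | ȳᵢ | A·x̄ᵢ | A·ȳᵢ
rectangular body | 11200.00 | 80.00 | 35.00 | 896000.00 | 392000.00
semicircular top | 10053.10 | 80.00 | 103.95 | 804247.72 | 1045050.09
triangular fin | 1950.00 | 181.67 | 20.00 | 354250.00 | 39000.00
hole | -314.16 | 84.00 | 32.00 | -26389.38 | -10053.10
Σ | 22888.94 |  |  | 2028108.34 | 1465996.99
X̄ = 2028108.34 / 22888.94 = 88.61 in
Ȳ = 1465996.99 / 22888.94 = 64.05 in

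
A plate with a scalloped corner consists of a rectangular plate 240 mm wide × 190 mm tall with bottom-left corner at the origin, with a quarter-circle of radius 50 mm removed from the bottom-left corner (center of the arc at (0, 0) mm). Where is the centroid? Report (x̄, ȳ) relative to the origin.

x̄ = 124.44 mm, ȳ = 98.32 mm

plate: A = 240 × 190 = 45600.00, centroid at (120.00, 95.00).
removed quarter-circle: A = −¼π·50² = -1963.50, centroid at (21.22, 21.22).
ΣA = 43636.50 mm², ΣAx̄ = 5430333.33 mm³, ΣAȳ = 4290333.33 mm³.
x̄ = 5430333.33/43636.50 = 124.44 mm; ȳ = 4290333.33/43636.50 = 98.32 mm.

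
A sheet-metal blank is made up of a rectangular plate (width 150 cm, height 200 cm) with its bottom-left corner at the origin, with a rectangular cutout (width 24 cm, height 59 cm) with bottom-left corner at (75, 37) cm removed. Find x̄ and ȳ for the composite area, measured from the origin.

plate: A = 150 × 200 = 30000.00, centroid at (75.00, 100.00).
hole: A = −(24 × 59) = -1416.00, centroid at (87.00, 66.50).
ΣA = 28584.00 cm²
ΣAx̄ = (30000.00)(75.00) + (-1416.00)(87.00) = 2126808.00 cm³
ΣAȳ = (30000.00)(100.00) + (-1416.00)(66.50) = 2905836.00 cm³
x̄ = 2126808.00 / 28584.00 = 74.41 cm
ȳ = 2905836.00 / 28584.00 = 101.66 cm

x̄ = 74.41 cm, ȳ = 101.66 cm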